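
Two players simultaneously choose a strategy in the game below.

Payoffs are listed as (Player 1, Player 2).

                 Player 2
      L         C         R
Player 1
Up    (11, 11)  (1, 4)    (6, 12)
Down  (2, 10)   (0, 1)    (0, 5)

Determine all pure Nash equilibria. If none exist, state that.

Check each profile: it is a Nash equilibrium iff no player can strictly gain by switching unilaterally.
(Up, L): Player 2 can switch to R (11 → 12). Not NE.
(Up, C): Player 2 can switch to L (4 → 11). Not NE.
(Up, R): Player 1 gets 6, best alternative 0; Player 2 gets 12, best alternative 11. No profitable deviation — NE.
(Down, L): Player 1 can switch to Up (2 → 11). Not NE.
(Down, C): Player 1 can switch to Up (0 → 1). Not NE.
(Down, R): Player 1 can switch to Up (0 → 6). Not NE.

Pure NE: (Up, R)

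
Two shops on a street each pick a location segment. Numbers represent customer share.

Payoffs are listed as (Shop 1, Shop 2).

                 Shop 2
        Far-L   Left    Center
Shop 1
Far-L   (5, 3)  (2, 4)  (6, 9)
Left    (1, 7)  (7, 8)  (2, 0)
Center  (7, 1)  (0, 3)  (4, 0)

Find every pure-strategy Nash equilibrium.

Shop 1 against Far-L: payoffs 5, 1, 7 → best response Center.
Shop 1 against Left: payoffs 2, 7, 0 → best response Left.
Shop 1 against Center: payoffs 6, 2, 4 → best response Far-L.
Shop 2 against Far-L: payoffs 3, 4, 9 → best response Center.
Shop 2 against Left: payoffs 7, 8, 0 → best response Left.
Shop 2 against Center: payoffs 1, 3, 0 → best response Left.
Mutual best responses: (Far-L, Center); (Left, Left).

The pure Nash equilibria are (Far-L, Center), (Left, Left).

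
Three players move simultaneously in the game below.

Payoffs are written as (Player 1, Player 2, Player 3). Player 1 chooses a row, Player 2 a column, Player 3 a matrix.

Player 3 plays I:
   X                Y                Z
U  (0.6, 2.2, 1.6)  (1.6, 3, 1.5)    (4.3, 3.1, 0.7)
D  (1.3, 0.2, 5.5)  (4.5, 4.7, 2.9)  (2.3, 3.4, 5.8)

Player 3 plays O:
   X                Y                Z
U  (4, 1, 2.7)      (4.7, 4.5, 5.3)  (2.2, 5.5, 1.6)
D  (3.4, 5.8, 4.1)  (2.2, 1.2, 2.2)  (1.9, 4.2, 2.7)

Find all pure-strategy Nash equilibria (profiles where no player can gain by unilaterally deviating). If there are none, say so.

Player 1 against (X, I): payoffs 0.6, 1.3 → best response D.
Player 1 against (X, O): payoffs 4, 3.4 → best response U.
Player 1 against (Y, I): payoffs 1.6, 4.5 → best response D.
Player 1 against (Y, O): payoffs 4.7, 2.2 → best response U.
Player 1 against (Z, I): payoffs 4.3, 2.3 → best response U.
Player 1 against (Z, O): payoffs 2.2, 1.9 → best response U.
Player 2 against (U, I): payoffs 2.2, 3, 3.1 → best response Z.
Player 2 against (U, O): payoffs 1, 4.5, 5.5 → best response Z.
Player 2 against (D, I): payoffs 0.2, 4.7, 3.4 → best response Y.
Player 2 against (D, O): payoffs 5.8, 1.2, 4.2 → best response X.
Player 3 against (U, X): payoffs 1.6, 2.7 → best response O.
Player 3 against (U, Y): payoffs 1.5, 5.3 → best response O.
Player 3 against (U, Z): payoffs 0.7, 1.6 → best response O.
Player 3 against (D, X): payoffs 5.5, 4.1 → best response I.
Player 3 against (D, Y): payoffs 2.9, 2.2 → best response I.
Player 3 against (D, Z): payoffs 5.8, 2.7 → best response I.
Mutual best responses: (U, Z, O); (D, Y, I).

(U, Z, O), (D, Y, I)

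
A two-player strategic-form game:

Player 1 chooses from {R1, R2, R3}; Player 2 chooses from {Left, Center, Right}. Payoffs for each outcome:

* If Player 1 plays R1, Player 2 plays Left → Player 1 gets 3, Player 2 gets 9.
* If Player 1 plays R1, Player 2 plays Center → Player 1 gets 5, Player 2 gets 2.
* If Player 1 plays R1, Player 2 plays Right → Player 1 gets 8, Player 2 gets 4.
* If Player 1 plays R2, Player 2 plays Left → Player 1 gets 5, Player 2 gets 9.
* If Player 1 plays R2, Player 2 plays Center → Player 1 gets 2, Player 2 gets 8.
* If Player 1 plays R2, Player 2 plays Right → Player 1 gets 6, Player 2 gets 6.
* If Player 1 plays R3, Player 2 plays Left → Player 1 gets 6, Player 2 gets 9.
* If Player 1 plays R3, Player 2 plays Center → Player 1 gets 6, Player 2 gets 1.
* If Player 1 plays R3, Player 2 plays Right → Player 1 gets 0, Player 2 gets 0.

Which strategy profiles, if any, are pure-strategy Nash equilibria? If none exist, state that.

(R3, Left)

Player 1 against Left: payoffs 3, 5, 6 → best response R3.
Player 1 against Center: payoffs 5, 2, 6 → best response R3.
Player 1 against Right: payoffs 8, 6, 0 → best response R1.
Player 2 against R1: payoffs 9, 2, 4 → best response Left.
Player 2 against R2: payoffs 9, 8, 6 → best response Left.
Player 2 against R3: payoffs 9, 1, 0 → best response Left.
Mutual best responses: (R3, Left).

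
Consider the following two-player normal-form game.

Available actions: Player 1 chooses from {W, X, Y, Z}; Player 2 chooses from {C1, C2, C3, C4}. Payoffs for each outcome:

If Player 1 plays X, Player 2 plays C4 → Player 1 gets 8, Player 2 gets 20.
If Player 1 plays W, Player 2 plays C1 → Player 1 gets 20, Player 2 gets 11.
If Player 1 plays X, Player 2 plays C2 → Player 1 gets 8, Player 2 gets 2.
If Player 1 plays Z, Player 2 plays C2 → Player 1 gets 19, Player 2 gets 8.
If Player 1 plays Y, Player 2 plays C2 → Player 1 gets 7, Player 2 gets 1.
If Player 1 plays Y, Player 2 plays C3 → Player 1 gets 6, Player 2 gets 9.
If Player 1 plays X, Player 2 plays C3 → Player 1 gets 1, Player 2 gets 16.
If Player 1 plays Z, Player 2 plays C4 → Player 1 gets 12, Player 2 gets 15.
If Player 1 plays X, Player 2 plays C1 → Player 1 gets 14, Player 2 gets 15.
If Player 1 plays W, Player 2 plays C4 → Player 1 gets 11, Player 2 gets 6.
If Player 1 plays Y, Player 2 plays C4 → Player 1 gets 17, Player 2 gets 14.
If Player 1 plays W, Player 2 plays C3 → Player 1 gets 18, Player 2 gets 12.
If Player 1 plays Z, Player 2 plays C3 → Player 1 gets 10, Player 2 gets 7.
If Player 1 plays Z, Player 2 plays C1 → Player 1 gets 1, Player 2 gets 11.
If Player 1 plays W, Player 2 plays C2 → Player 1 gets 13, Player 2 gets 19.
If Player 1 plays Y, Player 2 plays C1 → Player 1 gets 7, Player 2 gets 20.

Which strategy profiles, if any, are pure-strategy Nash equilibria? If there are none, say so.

Player 1 against C1: payoffs 20, 14, 7, 1 → best response W.
Player 1 against C2: payoffs 13, 8, 7, 19 → best response Z.
Player 1 against C3: payoffs 18, 1, 6, 10 → best response W.
Player 1 against C4: payoffs 11, 8, 17, 12 → best response Y.
Player 2 against W: payoffs 11, 19, 12, 6 → best response C2.
Player 2 against X: payoffs 15, 2, 16, 20 → best response C4.
Player 2 against Y: payoffs 20, 1, 9, 14 → best response C1.
Player 2 against Z: payoffs 11, 8, 7, 15 → best response C4.
No profile is a mutual best response for all players.

none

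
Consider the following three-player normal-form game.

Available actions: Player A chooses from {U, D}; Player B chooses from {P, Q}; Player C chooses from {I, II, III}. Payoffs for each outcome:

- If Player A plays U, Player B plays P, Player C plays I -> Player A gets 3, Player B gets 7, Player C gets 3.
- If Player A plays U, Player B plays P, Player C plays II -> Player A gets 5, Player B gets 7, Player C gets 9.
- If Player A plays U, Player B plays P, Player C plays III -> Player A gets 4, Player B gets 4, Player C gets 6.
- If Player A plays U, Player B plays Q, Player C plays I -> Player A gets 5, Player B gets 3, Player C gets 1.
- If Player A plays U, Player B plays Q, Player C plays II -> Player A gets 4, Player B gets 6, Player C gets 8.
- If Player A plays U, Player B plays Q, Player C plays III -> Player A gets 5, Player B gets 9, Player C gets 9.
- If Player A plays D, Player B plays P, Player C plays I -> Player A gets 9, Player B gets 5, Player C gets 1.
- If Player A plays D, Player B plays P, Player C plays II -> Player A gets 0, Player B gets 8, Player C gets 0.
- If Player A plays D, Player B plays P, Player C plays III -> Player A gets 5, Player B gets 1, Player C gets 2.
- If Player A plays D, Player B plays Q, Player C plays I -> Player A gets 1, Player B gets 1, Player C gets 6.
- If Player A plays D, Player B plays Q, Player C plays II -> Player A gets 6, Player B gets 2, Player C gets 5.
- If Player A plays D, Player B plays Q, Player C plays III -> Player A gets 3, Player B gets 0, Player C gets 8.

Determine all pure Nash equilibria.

Pure-strategy Nash equilibria: (U, P, II), (U, Q, III), (D, P, III)

Mark each player's best response to every combination of opponents' strategies; a profile where every player is best-responding is a pure Nash equilibrium.
Player A against (P, I): payoffs 3, 9 → best response D.
Player A against (P, II): payoffs 5, 0 → best response U.
Player A against (P, III): payoffs 4, 5 → best response D.
Player A against (Q, I): payoffs 5, 1 → best response U.
Player A against (Q, II): payoffs 4, 6 → best response D.
Player A against (Q, III): payoffs 5, 3 → best response U.
Player B against (U, I): payoffs 7, 3 → best response P.
Player B against (U, II): payoffs 7, 6 → best response P.
Player B against (U, III): payoffs 4, 9 → best response Q.
Player B against (D, I): payoffs 5, 1 → best response P.
Player B against (D, II): payoffs 8, 2 → best response P.
Player B against (D, III): payoffs 1, 0 → best response P.
Player C against (U, P): payoffs 3, 9, 6 → best response II.
Player C against (U, Q): payoffs 1, 8, 9 → best response III.
Player C against (D, P): payoffs 1, 0, 2 → best response III.
Player C against (D, Q): payoffs 6, 5, 8 → best response III.
Mutual best responses: (U, P, II); (U, Q, III); (D, P, III).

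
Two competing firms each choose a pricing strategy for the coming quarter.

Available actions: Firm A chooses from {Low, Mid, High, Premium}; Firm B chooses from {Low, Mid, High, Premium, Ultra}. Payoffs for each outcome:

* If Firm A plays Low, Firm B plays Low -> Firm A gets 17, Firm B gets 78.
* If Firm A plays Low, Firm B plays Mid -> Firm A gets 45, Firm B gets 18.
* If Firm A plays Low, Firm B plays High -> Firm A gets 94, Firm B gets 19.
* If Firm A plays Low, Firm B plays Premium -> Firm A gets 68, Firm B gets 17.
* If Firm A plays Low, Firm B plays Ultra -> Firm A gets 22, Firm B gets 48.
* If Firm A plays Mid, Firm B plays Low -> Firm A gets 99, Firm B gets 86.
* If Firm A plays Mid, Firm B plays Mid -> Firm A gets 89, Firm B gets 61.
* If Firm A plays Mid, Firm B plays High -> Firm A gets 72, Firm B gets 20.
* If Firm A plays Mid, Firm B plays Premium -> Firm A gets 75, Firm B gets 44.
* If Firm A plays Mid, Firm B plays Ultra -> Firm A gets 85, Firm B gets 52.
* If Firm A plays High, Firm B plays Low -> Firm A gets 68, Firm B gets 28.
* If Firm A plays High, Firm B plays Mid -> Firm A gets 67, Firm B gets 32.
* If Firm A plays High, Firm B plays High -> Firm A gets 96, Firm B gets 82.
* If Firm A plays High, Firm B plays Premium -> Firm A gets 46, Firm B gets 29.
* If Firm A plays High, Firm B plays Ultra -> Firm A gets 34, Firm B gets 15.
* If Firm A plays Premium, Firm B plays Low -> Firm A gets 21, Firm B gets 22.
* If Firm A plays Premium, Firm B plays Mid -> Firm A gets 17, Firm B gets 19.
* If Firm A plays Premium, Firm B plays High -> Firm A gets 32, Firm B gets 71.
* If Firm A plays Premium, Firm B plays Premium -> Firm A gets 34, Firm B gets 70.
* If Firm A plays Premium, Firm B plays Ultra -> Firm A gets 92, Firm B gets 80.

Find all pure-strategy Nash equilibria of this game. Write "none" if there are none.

Pure-strategy Nash equilibria: (Mid, Low), (High, High), (Premium, Ultra)

(Low, Low): Firm A can switch to Mid (17 → 99). Not NE.
(Low, Mid): Firm A can switch to Mid (45 → 89). Not NE.
(Low, High): Firm A can switch to High (94 → 96). Not NE.
(Low, Premium): Firm A can switch to Mid (68 → 75). Not NE.
(Low, Ultra): Firm A can switch to Mid (22 → 85). Not NE.
(Mid, Low): Firm A gets 99, best alternative 68; Firm B gets 86, best alternative 61. No profitable deviation — NE.
(Mid, Mid): Firm B can switch to Low (61 → 86). Not NE.
(Mid, High): Firm A can switch to Low (72 → 94). Not NE.
(Mid, Premium): Firm B can switch to Low (44 → 86). Not NE.
(High, High): Firm A gets 96, best alternative 94; Firm B gets 82, best alternative 32. No profitable deviation — NE.
(Premium, Ultra): Firm A gets 92, best alternative 85; Firm B gets 80, best alternative 71. No profitable deviation — NE.
(The remaining 9 profiles each have a profitable deviation by the same check.)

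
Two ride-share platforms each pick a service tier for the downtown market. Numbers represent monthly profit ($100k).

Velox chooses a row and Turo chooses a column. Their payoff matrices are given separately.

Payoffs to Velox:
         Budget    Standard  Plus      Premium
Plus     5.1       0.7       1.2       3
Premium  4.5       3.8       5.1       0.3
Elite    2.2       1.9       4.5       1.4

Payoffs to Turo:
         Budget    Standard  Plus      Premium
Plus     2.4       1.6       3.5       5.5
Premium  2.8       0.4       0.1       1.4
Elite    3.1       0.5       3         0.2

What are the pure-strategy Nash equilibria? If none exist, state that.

(Plus, Budget): Turo can switch to Plus (2.4 → 3.5). Not NE.
(Plus, Standard): Velox can switch to Premium (0.7 → 3.8). Not NE.
(Plus, Plus): Velox can switch to Premium (1.2 → 5.1). Not NE.
(Plus, Premium): Velox gets 3, best alternative 1.4; Turo gets 5.5, best alternative 3.5. No profitable deviation — NE.
(Premium, Budget): Velox can switch to Plus (4.5 → 5.1). Not NE.
(Premium, Standard): Turo can switch to Budget (0.4 → 2.8). Not NE.
(Premium, Plus): Turo can switch to Budget (0.1 → 2.8). Not NE.
(The remaining 5 profiles each have a profitable deviation by the same check.)

The unique pure-strategy Nash equilibrium is (Plus, Premium).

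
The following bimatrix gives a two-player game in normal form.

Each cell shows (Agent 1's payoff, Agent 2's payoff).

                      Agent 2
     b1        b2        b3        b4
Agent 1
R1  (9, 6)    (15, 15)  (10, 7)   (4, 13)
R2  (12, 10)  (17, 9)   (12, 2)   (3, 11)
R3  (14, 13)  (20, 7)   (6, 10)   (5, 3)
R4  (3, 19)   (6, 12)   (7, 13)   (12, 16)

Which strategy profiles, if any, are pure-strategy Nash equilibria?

(R3, b1)

(R1, b1): Agent 1 can switch to R2 (9 → 12). Not NE.
(R1, b2): Agent 1 can switch to R2 (15 → 17). Not NE.
(R1, b3): Agent 1 can switch to R2 (10 → 12). Not NE.
(R1, b4): Agent 1 can switch to R3 (4 → 5). Not NE.
(R2, b1): Agent 1 can switch to R3 (12 → 14). Not NE.
(R2, b2): Agent 1 can switch to R3 (17 → 20). Not NE.
(R2, b3): Agent 2 can switch to b1 (2 → 10). Not NE.
(R2, b4): Agent 1 can switch to R1 (3 → 4). Not NE.
(R3, b1): Agent 1 gets 14, best alternative 12; Agent 2 gets 13, best alternative 10. No profitable deviation — NE.
(R3, b2): Agent 2 can switch to b1 (7 → 13). Not NE.
(R3, b3): Agent 1 can switch to R1 (6 → 10). Not NE.
(R3, b4): Agent 1 can switch to R4 (5 → 12). Not NE.
(R4, b1): Agent 1 can switch to R1 (3 → 9). Not NE.
(The remaining 3 profiles each have a profitable deviation by the same check.)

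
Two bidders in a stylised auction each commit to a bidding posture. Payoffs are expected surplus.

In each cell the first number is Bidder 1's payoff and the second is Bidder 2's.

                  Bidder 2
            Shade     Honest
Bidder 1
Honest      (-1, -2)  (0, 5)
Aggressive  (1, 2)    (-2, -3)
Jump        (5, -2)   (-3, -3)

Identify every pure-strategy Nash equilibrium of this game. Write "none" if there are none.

(Honest, Honest); (Jump, Shade)

For each strategy profile, look for a profitable unilateral deviation.
(Honest, Shade): Bidder 1 can switch to Aggressive (-1 → 1). Not NE.
(Honest, Honest): Bidder 1 gets 0, best alternative -2; Bidder 2 gets 5, best alternative -2. No profitable deviation — NE.
(Aggressive, Shade): Bidder 1 can switch to Jump (1 → 5). Not NE.
(Aggressive, Honest): Bidder 1 can switch to Honest (-2 → 0). Not NE.
(Jump, Shade): Bidder 1 gets 5, best alternative 1; Bidder 2 gets -2, best alternative -3. No profitable deviation — NE.
(Jump, Honest): Bidder 1 can switch to Honest (-3 → 0). Not NE.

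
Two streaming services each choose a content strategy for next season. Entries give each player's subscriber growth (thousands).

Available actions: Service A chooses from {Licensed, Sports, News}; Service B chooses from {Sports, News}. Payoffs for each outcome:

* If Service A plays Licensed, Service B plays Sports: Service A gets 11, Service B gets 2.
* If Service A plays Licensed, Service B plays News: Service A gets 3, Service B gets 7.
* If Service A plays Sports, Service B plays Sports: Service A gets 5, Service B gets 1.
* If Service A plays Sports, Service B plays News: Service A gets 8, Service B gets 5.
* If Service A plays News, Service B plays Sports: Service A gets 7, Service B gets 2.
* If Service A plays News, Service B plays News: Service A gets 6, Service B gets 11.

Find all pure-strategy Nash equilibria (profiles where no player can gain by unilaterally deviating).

Pure NE: (Sports, News)

For each strategy profile, look for a profitable unilateral deviation.
(Licensed, Sports): Service B can switch to News (2 → 7). Not NE.
(Licensed, News): Service A can switch to Sports (3 → 8). Not NE.
(Sports, Sports): Service A can switch to Licensed (5 → 11). Not NE.
(Sports, News): Service A gets 8, best alternative 6; Service B gets 5, best alternative 1. No profitable deviation — NE.
(News, Sports): Service A can switch to Licensed (7 → 11). Not NE.
(News, News): Service A can switch to Sports (6 → 8). Not NE.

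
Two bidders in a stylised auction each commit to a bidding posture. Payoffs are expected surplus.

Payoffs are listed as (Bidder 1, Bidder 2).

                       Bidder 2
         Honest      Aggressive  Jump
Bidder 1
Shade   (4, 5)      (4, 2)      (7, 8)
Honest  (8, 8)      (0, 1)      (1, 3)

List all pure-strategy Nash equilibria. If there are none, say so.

Pure-strategy Nash equilibria: (Shade, Jump) and (Honest, Honest)

Bidder 1 against Honest: payoffs 4, 8 → best response Honest.
Bidder 1 against Aggressive: payoffs 4, 0 → best response Shade.
Bidder 1 against Jump: payoffs 7, 1 → best response Shade.
Bidder 2 against Shade: payoffs 5, 2, 8 → best response Jump.
Bidder 2 against Honest: payoffs 8, 1, 3 → best response Honest.
Mutual best responses: (Shade, Jump); (Honest, Honest).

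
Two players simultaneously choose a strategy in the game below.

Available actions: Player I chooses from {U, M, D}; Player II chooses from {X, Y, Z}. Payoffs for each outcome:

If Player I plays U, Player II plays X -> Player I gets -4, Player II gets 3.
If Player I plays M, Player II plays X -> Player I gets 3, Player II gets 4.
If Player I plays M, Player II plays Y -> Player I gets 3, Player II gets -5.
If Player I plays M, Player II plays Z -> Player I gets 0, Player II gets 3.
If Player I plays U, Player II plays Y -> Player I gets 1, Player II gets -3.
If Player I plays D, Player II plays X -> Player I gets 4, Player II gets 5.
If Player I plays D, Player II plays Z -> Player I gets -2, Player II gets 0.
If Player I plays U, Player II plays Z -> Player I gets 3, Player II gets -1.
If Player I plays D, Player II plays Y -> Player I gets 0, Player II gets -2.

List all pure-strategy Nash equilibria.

Pure NE: (D, X)

Player I against X: payoffs -4, 3, 4 → best response D.
Player I against Y: payoffs 1, 3, 0 → best response M.
Player I against Z: payoffs 3, 0, -2 → best response U.
Player II against U: payoffs 3, -3, -1 → best response X.
Player II against M: payoffs 4, -5, 3 → best response X.
Player II against D: payoffs 5, -2, 0 → best response X.
Mutual best responses: (D, X).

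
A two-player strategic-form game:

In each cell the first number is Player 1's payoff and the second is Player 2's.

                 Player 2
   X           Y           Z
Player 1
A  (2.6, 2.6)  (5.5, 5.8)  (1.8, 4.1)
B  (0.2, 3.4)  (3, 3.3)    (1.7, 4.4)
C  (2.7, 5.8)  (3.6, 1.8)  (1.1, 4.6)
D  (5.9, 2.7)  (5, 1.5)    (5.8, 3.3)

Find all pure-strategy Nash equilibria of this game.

(A, X): Player 1 can switch to C (2.6 → 2.7). Not NE.
(A, Y): Player 1 gets 5.5, best alternative 5; Player 2 gets 5.8, best alternative 4.1. No profitable deviation — NE.
(A, Z): Player 1 can switch to D (1.8 → 5.8). Not NE.
(B, X): Player 1 can switch to A (0.2 → 2.6). Not NE.
(B, Y): Player 1 can switch to A (3 → 5.5). Not NE.
(B, Z): Player 1 can switch to A (1.7 → 1.8). Not NE.
(C, X): Player 1 can switch to D (2.7 → 5.9). Not NE.
(C, Y): Player 1 can switch to A (3.6 → 5.5). Not NE.
(C, Z): Player 1 can switch to A (1.1 → 1.8). Not NE.
(D, X): Player 2 can switch to Z (2.7 → 3.3). Not NE.
(D, Y): Player 1 can switch to A (5 → 5.5). Not NE.
(D, Z): Player 1 gets 5.8, best alternative 1.8; Player 2 gets 3.3, best alternative 2.7. No profitable deviation — NE.

(A, Y); (D, Z)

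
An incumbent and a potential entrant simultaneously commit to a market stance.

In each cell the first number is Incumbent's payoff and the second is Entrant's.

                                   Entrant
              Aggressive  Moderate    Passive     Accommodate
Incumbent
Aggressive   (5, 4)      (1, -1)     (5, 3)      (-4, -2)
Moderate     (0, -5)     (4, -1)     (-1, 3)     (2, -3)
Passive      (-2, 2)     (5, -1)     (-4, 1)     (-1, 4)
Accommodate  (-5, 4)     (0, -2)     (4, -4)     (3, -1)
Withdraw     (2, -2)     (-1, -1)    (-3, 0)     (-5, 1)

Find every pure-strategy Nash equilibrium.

Incumbent against Aggressive: payoffs 5, 0, -2, -5, 2 → best response Aggressive.
Incumbent against Moderate: payoffs 1, 4, 5, 0, -1 → best response Passive.
Incumbent against Passive: payoffs 5, -1, -4, 4, -3 → best response Aggressive.
Incumbent against Accommodate: payoffs -4, 2, -1, 3, -5 → best response Accommodate.
Entrant against Aggressive: payoffs 4, -1, 3, -2 → best response Aggressive.
Entrant against Moderate: payoffs -5, -1, 3, -3 → best response Passive.
Entrant against Passive: payoffs 2, -1, 1, 4 → best response Accommodate.
Entrant against Accommodate: payoffs 4, -2, -4, -1 → best response Aggressive.
Entrant against Withdraw: payoffs -2, -1, 0, 1 → best response Accommodate.
Mutual best responses: (Aggressive, Aggressive).

The unique pure-strategy Nash equilibrium is (Aggressive, Aggressive).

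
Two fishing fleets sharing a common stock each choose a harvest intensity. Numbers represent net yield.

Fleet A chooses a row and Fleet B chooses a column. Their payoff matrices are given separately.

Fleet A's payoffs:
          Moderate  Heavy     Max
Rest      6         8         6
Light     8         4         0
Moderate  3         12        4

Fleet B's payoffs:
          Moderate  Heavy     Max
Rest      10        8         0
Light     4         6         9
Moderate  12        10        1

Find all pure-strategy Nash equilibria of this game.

none

Check each profile: it is a Nash equilibrium iff no player can strictly gain by switching unilaterally.
(Rest, Moderate): Fleet A can switch to Light (6 → 8). Not NE.
(Rest, Heavy): Fleet A can switch to Moderate (8 → 12). Not NE.
(Rest, Max): Fleet B can switch to Moderate (0 → 10). Not NE.
(Light, Moderate): Fleet B can switch to Heavy (4 → 6). Not NE.
(Light, Heavy): Fleet A can switch to Rest (4 → 8). Not NE.
(Light, Max): Fleet A can switch to Rest (0 → 6). Not NE.
(The remaining 3 profiles each have a profitable deviation by the same check.)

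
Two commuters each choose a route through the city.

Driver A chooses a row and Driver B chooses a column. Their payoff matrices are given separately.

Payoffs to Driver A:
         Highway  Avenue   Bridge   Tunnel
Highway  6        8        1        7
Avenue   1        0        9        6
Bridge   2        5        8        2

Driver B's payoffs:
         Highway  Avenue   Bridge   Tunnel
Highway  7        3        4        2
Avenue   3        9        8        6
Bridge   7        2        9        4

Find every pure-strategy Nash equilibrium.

The unique pure-strategy Nash equilibrium is (Highway, Highway).

(Highway, Highway): Driver A gets 6, best alternative 2; Driver B gets 7, best alternative 4. No profitable deviation — NE.
(Highway, Avenue): Driver B can switch to Highway (3 → 7). Not NE.
(Highway, Bridge): Driver A can switch to Avenue (1 → 9). Not NE.
(Highway, Tunnel): Driver B can switch to Highway (2 → 7). Not NE.
(Avenue, Highway): Driver A can switch to Highway (1 → 6). Not NE.
(Avenue, Avenue): Driver A can switch to Highway (0 → 8). Not NE.
(Avenue, Bridge): Driver B can switch to Avenue (8 → 9). Not NE.
(Avenue, Tunnel): Driver A can switch to Highway (6 → 7). Not NE.
(Bridge, Highway): Driver A can switch to Highway (2 → 6). Not NE.
(Bridge, Avenue): Driver A can switch to Highway (5 → 8). Not NE.
(Bridge, Bridge): Driver A can switch to Avenue (8 → 9). Not NE.
(The remaining 1 profile has a profitable deviation by the same check.)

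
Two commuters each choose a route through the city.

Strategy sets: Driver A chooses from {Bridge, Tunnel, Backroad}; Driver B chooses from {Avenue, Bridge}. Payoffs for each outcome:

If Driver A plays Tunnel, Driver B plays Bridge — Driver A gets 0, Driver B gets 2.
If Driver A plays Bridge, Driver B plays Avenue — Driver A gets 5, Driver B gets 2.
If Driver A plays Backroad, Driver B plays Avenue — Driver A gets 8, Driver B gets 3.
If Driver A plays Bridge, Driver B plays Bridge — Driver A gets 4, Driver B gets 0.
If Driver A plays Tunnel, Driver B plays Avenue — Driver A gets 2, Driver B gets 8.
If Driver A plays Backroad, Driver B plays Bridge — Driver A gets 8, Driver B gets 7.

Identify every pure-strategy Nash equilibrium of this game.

Pure NE: (Backroad, Bridge)

Driver A against Avenue: payoffs 5, 2, 8 → best response Backroad.
Driver A against Bridge: payoffs 4, 0, 8 → best response Backroad.
Driver B against Bridge: payoffs 2, 0 → best response Avenue.
Driver B against Tunnel: payoffs 8, 2 → best response Avenue.
Driver B against Backroad: payoffs 3, 7 → best response Bridge.
Mutual best responses: (Backroad, Bridge).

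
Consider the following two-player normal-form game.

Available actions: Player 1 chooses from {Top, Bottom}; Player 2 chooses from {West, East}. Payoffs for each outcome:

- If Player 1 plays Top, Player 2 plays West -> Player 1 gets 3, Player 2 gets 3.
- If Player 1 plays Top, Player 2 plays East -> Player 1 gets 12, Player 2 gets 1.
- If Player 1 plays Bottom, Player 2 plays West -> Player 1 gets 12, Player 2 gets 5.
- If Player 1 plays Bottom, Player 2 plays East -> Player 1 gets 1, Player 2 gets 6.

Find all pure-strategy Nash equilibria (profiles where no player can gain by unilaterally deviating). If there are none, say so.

There is no pure-strategy Nash equilibrium.

(Top, West): Player 1 can switch to Bottom (3 → 12). Not NE.
(Top, East): Player 2 can switch to West (1 → 3). Not NE.
(Bottom, West): Player 2 can switch to East (5 → 6). Not NE.
(Bottom, East): Player 1 can switch to Top (1 → 12). Not NE.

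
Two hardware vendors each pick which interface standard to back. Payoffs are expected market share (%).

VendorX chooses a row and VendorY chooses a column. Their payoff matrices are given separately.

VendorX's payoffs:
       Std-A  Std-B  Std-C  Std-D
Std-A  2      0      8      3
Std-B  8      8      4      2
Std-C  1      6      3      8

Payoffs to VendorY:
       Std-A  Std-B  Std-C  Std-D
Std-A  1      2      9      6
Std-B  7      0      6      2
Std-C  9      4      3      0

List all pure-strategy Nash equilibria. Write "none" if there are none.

VendorX against Std-A: payoffs 2, 8, 1 → best response Std-B.
VendorX against Std-B: payoffs 0, 8, 6 → best response Std-B.
VendorX against Std-C: payoffs 8, 4, 3 → best response Std-A.
VendorX against Std-D: payoffs 3, 2, 8 → best response Std-C.
VendorY against Std-A: payoffs 1, 2, 9, 6 → best response Std-C.
VendorY against Std-B: payoffs 7, 0, 6, 2 → best response Std-A.
VendorY against Std-C: payoffs 9, 4, 3, 0 → best response Std-A.
Mutual best responses: (Std-A, Std-C); (Std-B, Std-A).

Pure-strategy Nash equilibria: (Std-A, Std-C), (Std-B, Std-A)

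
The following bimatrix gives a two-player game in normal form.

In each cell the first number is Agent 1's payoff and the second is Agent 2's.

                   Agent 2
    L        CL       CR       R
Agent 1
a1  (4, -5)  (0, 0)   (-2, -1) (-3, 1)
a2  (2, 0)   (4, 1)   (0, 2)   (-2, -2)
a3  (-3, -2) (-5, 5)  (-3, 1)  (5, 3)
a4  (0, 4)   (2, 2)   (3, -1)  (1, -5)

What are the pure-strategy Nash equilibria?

No pure-strategy Nash equilibrium.

Check each profile: it is a Nash equilibrium iff no player can strictly gain by switching unilaterally.
(a1, L): Agent 2 can switch to CL (-5 → 0). Not NE.
(a1, CL): Agent 1 can switch to a2 (0 → 4). Not NE.
(a1, CR): Agent 1 can switch to a2 (-2 → 0). Not NE.
(a1, R): Agent 1 can switch to a2 (-3 → -2). Not NE.
(a2, L): Agent 1 can switch to a1 (2 → 4). Not NE.
(a2, CL): Agent 2 can switch to CR (1 → 2). Not NE.
(The remaining 10 profiles each have a profitable deviation by the same check.)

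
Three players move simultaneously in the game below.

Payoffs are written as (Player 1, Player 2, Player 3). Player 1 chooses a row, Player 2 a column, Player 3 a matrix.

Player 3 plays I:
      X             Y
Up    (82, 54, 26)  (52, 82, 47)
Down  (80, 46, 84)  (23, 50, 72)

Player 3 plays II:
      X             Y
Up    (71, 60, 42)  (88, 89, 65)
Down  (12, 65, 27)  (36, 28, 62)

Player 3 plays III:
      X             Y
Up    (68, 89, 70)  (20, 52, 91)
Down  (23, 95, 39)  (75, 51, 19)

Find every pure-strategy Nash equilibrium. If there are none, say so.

(Up, X, III)

For each strategy profile, look for a profitable unilateral deviation.
(Up, X, I): Player 2 can switch to Y (54 → 82). Not NE.
(Up, X, II): Player 2 can switch to Y (60 → 89). Not NE.
(Up, X, III): Player 1 gets 68, best alternative 23; Player 2 gets 89, best alternative 52; Player 3 gets 70, best alternative 42. No profitable deviation — NE.
(Up, Y, I): Player 3 can switch to II (47 → 65). Not NE.
(Up, Y, II): Player 3 can switch to III (65 → 91). Not NE.
(Up, Y, III): Player 1 can switch to Down (20 → 75). Not NE.
(Down, X, I): Player 1 can switch to Up (80 → 82). Not NE.
(Down, X, II): Player 1 can switch to Up (12 → 71). Not NE.
(Down, X, III): Player 1 can switch to Up (23 → 68). Not NE.
(Down, Y, I): Player 1 can switch to Up (23 → 52). Not NE.
(Down, Y, II): Player 1 can switch to Up (36 → 88). Not NE.
(The remaining 1 profile has a profitable deviation by the same check.)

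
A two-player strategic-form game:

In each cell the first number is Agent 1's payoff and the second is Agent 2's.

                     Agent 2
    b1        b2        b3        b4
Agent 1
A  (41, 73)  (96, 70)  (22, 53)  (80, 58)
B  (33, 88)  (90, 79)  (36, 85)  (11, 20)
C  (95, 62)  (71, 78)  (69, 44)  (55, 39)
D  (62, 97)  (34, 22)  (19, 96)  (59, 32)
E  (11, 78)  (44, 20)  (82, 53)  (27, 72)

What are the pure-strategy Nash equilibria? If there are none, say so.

none

Agent 1 against b1: payoffs 41, 33, 95, 62, 11 → best response C.
Agent 1 against b2: payoffs 96, 90, 71, 34, 44 → best response A.
Agent 1 against b3: payoffs 22, 36, 69, 19, 82 → best response E.
Agent 1 against b4: payoffs 80, 11, 55, 59, 27 → best response A.
Agent 2 against A: payoffs 73, 70, 53, 58 → best response b1.
Agent 2 against B: payoffs 88, 79, 85, 20 → best response b1.
Agent 2 against C: payoffs 62, 78, 44, 39 → best response b2.
Agent 2 against D: payoffs 97, 22, 96, 32 → best response b1.
Agent 2 against E: payoffs 78, 20, 53, 72 → best response b1.
No profile is a mutual best response for all players.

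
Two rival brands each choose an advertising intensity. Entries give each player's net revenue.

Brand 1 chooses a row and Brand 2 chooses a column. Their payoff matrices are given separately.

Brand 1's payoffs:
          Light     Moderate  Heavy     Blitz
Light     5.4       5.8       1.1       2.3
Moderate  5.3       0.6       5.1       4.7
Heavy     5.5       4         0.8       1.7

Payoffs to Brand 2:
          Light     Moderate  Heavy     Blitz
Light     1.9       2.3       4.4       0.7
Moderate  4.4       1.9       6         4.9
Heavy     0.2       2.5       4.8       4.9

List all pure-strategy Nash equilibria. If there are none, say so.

(Moderate, Heavy)

For each strategy profile, look for a profitable unilateral deviation.
(Light, Light): Brand 1 can switch to Heavy (5.4 → 5.5). Not NE.
(Light, Moderate): Brand 2 can switch to Heavy (2.3 → 4.4). Not NE.
(Light, Heavy): Brand 1 can switch to Moderate (1.1 → 5.1). Not NE.
(Light, Blitz): Brand 1 can switch to Moderate (2.3 → 4.7). Not NE.
(Moderate, Light): Brand 1 can switch to Light (5.3 → 5.4). Not NE.
(Moderate, Moderate): Brand 1 can switch to Light (0.6 → 5.8). Not NE.
(Moderate, Heavy): Brand 1 gets 5.1, best alternative 1.1; Brand 2 gets 6, best alternative 4.9. No profitable deviation — NE.
(The remaining 5 profiles each have a profitable deviation by the same check.)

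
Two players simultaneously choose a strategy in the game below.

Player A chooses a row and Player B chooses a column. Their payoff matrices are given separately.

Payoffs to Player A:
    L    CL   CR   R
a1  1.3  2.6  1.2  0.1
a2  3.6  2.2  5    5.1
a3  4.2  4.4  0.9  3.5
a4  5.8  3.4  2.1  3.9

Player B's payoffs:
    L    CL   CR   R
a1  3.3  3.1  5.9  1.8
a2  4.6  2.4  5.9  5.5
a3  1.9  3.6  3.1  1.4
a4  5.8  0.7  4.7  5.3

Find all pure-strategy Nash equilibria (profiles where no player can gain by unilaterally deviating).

Player A against L: payoffs 1.3, 3.6, 4.2, 5.8 → best response a4.
Player A against CL: payoffs 2.6, 2.2, 4.4, 3.4 → best response a3.
Player A against CR: payoffs 1.2, 5, 0.9, 2.1 → best response a2.
Player A against R: payoffs 0.1, 5.1, 3.5, 3.9 → best response a2.
Player B against a1: payoffs 3.3, 3.1, 5.9, 1.8 → best response CR.
Player B against a2: payoffs 4.6, 2.4, 5.9, 5.5 → best response CR.
Player B against a3: payoffs 1.9, 3.6, 3.1, 1.4 → best response CL.
Player B against a4: payoffs 5.8, 0.7, 4.7, 5.3 → best response L.
Mutual best responses: (a2, CR); (a3, CL); (a4, L).

The pure Nash equilibria are (a2, CR), (a3, CL), (a4, L).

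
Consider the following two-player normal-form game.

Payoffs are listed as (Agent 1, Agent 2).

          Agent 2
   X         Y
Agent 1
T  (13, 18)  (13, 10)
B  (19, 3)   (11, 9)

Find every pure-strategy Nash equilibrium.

Agent 1 against X: payoffs 13, 19 → best response B.
Agent 1 against Y: payoffs 13, 11 → best response T.
Agent 2 against T: payoffs 18, 10 → best response X.
Agent 2 against B: payoffs 3, 9 → best response Y.
No profile is a mutual best response for all players.

none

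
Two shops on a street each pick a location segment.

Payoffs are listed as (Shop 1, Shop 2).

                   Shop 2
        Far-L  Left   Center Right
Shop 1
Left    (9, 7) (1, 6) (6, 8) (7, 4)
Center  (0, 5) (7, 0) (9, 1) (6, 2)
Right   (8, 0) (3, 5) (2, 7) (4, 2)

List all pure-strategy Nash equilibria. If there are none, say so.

This game has no pure Nash equilibrium.

For each strategy profile, look for a profitable unilateral deviation.
(Left, Far-L): Shop 2 can switch to Center (7 → 8). Not NE.
(Left, Left): Shop 1 can switch to Center (1 → 7). Not NE.
(Left, Center): Shop 1 can switch to Center (6 → 9). Not NE.
(Left, Right): Shop 2 can switch to Far-L (4 → 7). Not NE.
(Center, Far-L): Shop 1 can switch to Left (0 → 9). Not NE.
(Center, Left): Shop 2 can switch to Far-L (0 → 5). Not NE.
(Center, Center): Shop 2 can switch to Far-L (1 → 5). Not NE.
(Center, Right): Shop 1 can switch to Left (6 → 7). Not NE.
(The remaining 4 profiles each have a profitable deviation by the same check.)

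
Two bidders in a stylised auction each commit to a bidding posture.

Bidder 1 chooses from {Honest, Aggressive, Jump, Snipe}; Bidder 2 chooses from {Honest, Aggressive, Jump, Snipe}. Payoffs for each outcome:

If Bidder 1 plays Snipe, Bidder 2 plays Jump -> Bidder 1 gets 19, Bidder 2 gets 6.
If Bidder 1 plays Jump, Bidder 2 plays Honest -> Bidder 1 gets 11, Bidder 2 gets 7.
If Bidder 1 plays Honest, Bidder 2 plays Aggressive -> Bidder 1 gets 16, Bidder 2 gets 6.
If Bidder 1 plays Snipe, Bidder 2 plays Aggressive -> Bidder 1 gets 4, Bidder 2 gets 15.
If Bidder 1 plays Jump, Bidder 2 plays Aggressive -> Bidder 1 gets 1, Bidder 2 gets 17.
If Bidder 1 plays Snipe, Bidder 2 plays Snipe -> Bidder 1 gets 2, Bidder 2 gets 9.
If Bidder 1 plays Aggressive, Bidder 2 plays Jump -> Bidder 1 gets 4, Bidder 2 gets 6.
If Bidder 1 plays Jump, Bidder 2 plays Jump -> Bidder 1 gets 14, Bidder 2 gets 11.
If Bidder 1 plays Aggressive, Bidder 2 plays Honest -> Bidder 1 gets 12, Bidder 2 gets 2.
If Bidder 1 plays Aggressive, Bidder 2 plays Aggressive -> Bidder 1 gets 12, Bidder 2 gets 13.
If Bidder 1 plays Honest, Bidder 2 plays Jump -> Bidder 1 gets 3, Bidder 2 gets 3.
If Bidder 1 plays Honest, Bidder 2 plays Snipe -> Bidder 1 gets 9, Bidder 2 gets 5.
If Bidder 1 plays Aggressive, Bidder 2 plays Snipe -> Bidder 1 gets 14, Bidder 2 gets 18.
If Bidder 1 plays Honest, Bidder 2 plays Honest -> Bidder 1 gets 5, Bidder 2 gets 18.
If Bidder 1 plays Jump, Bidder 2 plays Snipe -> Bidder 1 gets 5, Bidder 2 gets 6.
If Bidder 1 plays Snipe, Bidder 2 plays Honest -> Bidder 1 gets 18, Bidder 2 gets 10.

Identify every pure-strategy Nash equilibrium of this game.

The unique pure-strategy Nash equilibrium is (Aggressive, Snipe).

Bidder 1 against Honest: payoffs 5, 12, 11, 18 → best response Snipe.
Bidder 1 against Aggressive: payoffs 16, 12, 1, 4 → best response Honest.
Bidder 1 against Jump: payoffs 3, 4, 14, 19 → best response Snipe.
Bidder 1 against Snipe: payoffs 9, 14, 5, 2 → best response Aggressive.
Bidder 2 against Honest: payoffs 18, 6, 3, 5 → best response Honest.
Bidder 2 against Aggressive: payoffs 2, 13, 6, 18 → best response Snipe.
Bidder 2 against Jump: payoffs 7, 17, 11, 6 → best response Aggressive.
Bidder 2 against Snipe: payoffs 10, 15, 6, 9 → best response Aggressive.
Mutual best responses: (Aggressive, Snipe).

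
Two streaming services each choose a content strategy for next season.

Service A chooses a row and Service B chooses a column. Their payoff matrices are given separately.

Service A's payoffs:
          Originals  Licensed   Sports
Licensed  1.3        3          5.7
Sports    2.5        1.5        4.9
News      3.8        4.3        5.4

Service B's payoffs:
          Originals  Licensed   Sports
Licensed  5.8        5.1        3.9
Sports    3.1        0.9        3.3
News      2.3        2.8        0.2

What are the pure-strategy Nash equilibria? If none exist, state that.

(Licensed, Originals): Service A can switch to Sports (1.3 → 2.5). Not NE.
(Licensed, Licensed): Service A can switch to News (3 → 4.3). Not NE.
(Licensed, Sports): Service B can switch to Originals (3.9 → 5.8). Not NE.
(Sports, Originals): Service A can switch to News (2.5 → 3.8). Not NE.
(Sports, Licensed): Service A can switch to Licensed (1.5 → 3). Not NE.
(Sports, Sports): Service A can switch to Licensed (4.9 → 5.7). Not NE.
(News, Originals): Service B can switch to Licensed (2.3 → 2.8). Not NE.
(News, Licensed): Service A gets 4.3, best alternative 3; Service B gets 2.8, best alternative 2.3. No profitable deviation — NE.
(News, Sports): Service A can switch to Licensed (5.4 → 5.7). Not NE.

(News, Licensed)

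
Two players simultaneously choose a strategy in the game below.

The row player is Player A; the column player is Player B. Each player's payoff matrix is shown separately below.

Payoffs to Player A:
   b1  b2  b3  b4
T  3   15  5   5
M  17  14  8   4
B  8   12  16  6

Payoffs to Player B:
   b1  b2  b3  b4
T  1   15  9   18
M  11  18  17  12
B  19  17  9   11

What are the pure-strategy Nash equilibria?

There is no pure-strategy Nash equilibrium.

(T, b1): Player A can switch to M (3 → 17). Not NE.
(T, b2): Player B can switch to b4 (15 → 18). Not NE.
(T, b3): Player A can switch to M (5 → 8). Not NE.
(T, b4): Player A can switch to B (5 → 6). Not NE.
(M, b1): Player B can switch to b2 (11 → 18). Not NE.
(M, b2): Player A can switch to T (14 → 15). Not NE.
(The remaining 6 profiles each have a profitable deviation by the same check.)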